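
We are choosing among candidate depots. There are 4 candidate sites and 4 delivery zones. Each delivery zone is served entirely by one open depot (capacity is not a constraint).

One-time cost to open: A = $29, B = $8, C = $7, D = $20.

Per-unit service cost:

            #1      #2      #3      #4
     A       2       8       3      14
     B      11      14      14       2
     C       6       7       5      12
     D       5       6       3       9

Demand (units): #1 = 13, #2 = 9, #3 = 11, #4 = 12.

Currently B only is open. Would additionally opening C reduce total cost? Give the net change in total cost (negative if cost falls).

Yes — net change −220 (cost falls by 220).

Current service cost with {B}: 447.
Adding C: each delivery zone re-picks its cheapest; new service cost 220, saving 227.
Extra fixed cost: 7. Net change = 7 − 227 = -220.
(Totals: 455 → 235.)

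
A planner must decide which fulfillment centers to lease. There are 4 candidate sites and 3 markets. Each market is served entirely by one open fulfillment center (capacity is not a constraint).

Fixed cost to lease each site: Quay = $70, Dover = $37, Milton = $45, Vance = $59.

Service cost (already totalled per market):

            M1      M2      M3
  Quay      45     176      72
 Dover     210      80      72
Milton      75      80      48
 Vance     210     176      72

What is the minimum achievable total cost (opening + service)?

Minimum total cost: 248

For any fixed open set, each market goes to its cheapest open site; total = fixed + service.
{Milton}: M1→Milton 75, M2→Milton 80, M3→Milton 48. Service 203; fixed 45; total 248.
{Dover, Milton}: service 203 + fixed 82 = 285
{Quay, Milton}: service 173 + fixed 115 = 288
{Quay, Dover, Milton, Vance}: service 173 + fixed 211 = 384
(All 15 nonempty subsets were checked; Milton only is lowest.)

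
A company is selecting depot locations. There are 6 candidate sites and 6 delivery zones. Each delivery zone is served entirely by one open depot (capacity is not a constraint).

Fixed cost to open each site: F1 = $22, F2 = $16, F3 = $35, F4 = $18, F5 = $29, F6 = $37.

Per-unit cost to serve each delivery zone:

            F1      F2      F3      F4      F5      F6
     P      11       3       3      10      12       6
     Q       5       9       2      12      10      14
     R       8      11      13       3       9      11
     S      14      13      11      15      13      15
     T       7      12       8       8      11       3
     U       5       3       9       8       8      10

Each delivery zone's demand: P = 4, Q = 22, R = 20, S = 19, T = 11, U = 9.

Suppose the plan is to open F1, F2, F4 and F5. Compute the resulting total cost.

Total cost: 618

Each delivery zone is assigned to its cheapest site among the open ones.
{F1, F2, F4, F5}: P→F2 3·4=12, Q→F1 5·22=110, R→F4 3·20=60, S→F2 13·19=247, T→F1 7·11=77, U→F2 3·9=27. Service 533; fixed 85; total 618.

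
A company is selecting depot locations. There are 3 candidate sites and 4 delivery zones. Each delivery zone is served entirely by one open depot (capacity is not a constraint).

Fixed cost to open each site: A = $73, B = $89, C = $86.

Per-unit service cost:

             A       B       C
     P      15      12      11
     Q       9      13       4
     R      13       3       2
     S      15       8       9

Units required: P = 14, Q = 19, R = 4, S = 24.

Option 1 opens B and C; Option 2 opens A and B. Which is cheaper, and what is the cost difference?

Option 1: {B, C}: P→C 11·14=154, Q→C 4·19=76, R→C 2·4=8, S→B 8·24=192. Service 430; fixed 175; total 605.
Option 2: {A, B}: P→B 12·14=168, Q→A 9·19=171, R→B 3·4=12, S→B 8·24=192. Service 543; fixed 162; total 705.
Difference: |605 − 705| = 100.

Option 1 is cheaper by 100.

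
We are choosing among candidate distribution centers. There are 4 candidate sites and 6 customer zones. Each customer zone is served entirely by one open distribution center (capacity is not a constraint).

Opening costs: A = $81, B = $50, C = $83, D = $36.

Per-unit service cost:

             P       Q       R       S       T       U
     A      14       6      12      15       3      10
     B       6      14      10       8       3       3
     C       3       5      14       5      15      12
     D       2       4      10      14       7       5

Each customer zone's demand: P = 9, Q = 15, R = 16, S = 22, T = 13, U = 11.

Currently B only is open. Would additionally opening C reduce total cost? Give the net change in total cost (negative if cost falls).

Current service cost with {B}: 672.
Adding C: each customer zone re-picks its cheapest; new service cost 444, saving 228.
Extra fixed cost: 83. Net change = 83 − 228 = -145.
(Totals: 722 → 577.)

Yes — net change −145 (cost falls by 145).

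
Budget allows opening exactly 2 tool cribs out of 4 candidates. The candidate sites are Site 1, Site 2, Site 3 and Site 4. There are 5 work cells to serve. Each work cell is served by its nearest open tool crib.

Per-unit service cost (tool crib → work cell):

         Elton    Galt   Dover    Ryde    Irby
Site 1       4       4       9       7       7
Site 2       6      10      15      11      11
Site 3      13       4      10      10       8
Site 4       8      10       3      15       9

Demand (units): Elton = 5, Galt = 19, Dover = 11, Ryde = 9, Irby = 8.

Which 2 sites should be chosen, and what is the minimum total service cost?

With exactly 2 open, each work cell uses its cheapest among the chosen.
{Site 1, Site 4}: Elton→Site 1 4·5=20, Galt→Site 1 4·19=76, Dover→Site 4 3·11=33, Ryde→Site 1 7·9=63, Irby→Site 1 7·8=56. Service cost 248.
{Site 3, Site 4}: service cost 303
{Site 1, Site 2}: service cost 314
Among all 6 size-2 choices, {Site 1, Site 4} is lowest.

Choose Site 1 and Site 4; total service cost 248.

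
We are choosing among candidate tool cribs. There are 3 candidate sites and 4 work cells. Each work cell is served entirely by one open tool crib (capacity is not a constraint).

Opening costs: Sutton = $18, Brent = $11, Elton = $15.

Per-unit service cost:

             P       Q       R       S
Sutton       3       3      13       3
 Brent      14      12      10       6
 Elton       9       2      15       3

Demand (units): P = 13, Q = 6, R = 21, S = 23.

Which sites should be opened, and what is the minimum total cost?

For any fixed open set, each work cell goes to its cheapest open site; total = fixed + service.
{Sutton, Brent}: P→Sutton 3·13=39, Q→Sutton 3·6=18, R→Brent 10·21=210, S→Sutton 3·23=69. Service 336; fixed 29; total 365.
{Sutton, Brent, Elton}: service 330 + fixed 44 = 374
{Sutton}: service 399 + fixed 18 = 417
{Brent}: service 602 + fixed 11 = 613
No other subset beats 365.

Open Sutton and Brent; minimum total cost 365.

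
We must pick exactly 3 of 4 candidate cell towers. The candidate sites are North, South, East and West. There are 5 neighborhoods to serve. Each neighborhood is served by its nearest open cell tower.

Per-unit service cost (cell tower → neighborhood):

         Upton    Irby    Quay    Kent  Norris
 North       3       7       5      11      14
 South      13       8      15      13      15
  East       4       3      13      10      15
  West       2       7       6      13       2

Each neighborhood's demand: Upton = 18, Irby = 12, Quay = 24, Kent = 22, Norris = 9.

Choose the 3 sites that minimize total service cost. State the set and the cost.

With exactly 3 open, each neighborhood uses its cheapest among the chosen.
{North, East, West}: Upton→West 2·18=36, Irby→East 3·12=36, Quay→North 5·24=120, Kent→East 10·22=220, Norris→West 2·9=18. Service cost 430.
{South, East, West}: service cost 454
{North, South, West}: service cost 500
Among all 4 size-3 choices, {North, East, West} is lowest.

Choose North, East and West; total service cost 430.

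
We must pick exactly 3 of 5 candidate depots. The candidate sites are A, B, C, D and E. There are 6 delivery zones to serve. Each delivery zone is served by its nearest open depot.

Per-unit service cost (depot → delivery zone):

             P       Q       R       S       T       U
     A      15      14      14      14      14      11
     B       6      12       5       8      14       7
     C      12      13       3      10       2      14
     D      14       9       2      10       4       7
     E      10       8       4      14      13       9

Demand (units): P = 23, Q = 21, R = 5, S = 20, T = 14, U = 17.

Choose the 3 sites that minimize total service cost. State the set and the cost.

Choose B, C and E; total service cost 628.

With exactly 3 open, each delivery zone uses its cheapest among the chosen.
{B, C, E}: P→B 6·23=138, Q→E 8·21=168, R→C 3·5=15, S→B 8·20=160, T→C 2·14=28, U→B 7·17=119. Service cost 628.
{B, C, D}: service cost 644
{B, D, E}: service cost 651
Among all 10 size-3 choices, {B, C, E} is lowest.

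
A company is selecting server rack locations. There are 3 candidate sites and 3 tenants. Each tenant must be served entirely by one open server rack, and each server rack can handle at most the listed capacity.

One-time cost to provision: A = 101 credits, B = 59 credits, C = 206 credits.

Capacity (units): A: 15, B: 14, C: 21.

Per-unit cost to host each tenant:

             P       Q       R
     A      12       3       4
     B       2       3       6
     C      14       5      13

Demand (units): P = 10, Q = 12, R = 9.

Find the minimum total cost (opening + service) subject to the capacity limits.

Minimum total cost: 462

Open {B, C}: P→B 2·10=20, Q→C 5·12=60, R→C 13·9=117.
Loads: B carries 10/14, C carries 21/21. Service 197; fixed 265; total 462.
Next best feasible plan costs 482.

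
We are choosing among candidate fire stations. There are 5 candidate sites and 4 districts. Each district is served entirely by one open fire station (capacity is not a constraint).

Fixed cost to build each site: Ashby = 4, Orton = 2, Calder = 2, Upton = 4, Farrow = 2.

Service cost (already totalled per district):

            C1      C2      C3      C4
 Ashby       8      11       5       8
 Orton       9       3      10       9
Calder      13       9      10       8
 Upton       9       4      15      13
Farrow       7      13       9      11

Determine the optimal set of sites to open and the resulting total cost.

For any fixed open set, each district goes to its cheapest open site; total = fixed + service.
{Ashby, Orton}: C1→Ashby 8, C2→Orton 3, C3→Ashby 5, C4→Ashby 8. Service 24; fixed 6; total 30.
{Ashby, Orton, Farrow}: service 23 + fixed 8 = 31
{Ashby, Orton, Calder}: service 24 + fixed 8 = 32
{Ashby, Orton, Calder, Upton, Farrow}: C1→Farrow 7, C2→Orton 3, C3→Ashby 5, C4→Ashby 8. Service 23; fixed 14; total 37.
No other subset beats 30.

Open Ashby and Orton; minimum total cost 30.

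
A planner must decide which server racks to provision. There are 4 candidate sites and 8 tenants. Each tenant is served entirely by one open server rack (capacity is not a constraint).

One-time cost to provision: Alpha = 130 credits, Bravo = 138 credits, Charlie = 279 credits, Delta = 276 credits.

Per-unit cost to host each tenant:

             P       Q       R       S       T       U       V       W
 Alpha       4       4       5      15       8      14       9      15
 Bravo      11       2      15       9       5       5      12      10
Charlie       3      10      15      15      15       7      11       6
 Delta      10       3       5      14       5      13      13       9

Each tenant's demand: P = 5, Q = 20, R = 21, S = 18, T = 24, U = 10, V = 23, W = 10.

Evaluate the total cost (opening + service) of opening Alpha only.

Each tenant is assigned to its cheapest site among the open ones.
{Alpha}: P→Alpha 4·5=20, Q→Alpha 4·20=80, R→Alpha 5·21=105, S→Alpha 15·18=270, T→Alpha 8·24=192, U→Alpha 14·10=140, V→Alpha 9·23=207, W→Alpha 15·10=150. Service 1164; fixed 130; total 1294.

Total cost: 1294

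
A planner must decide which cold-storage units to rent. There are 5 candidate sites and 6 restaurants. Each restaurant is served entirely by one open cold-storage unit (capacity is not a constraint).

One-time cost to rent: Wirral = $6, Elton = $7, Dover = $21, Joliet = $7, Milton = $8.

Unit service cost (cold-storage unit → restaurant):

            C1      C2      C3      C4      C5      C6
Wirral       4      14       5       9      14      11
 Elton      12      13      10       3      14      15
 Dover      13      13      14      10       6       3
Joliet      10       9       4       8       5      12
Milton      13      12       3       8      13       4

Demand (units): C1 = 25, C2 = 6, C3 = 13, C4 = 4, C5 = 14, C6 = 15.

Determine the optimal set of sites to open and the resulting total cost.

Open Wirral, Elton, Joliet and Milton; minimum total cost 363.

For any fixed open set, each restaurant goes to its cheapest open site; total = fixed + service.
{Wirral, Elton, Joliet, Milton}: C1→Wirral 4·25=100, C2→Joliet 9·6=54, C3→Milton 3·13=39, C4→Elton 3·4=12, C5→Joliet 5·14=70, C6→Milton 4·15=60. Service 335; fixed 28; total 363.
{Wirral, Elton, Dover, Joliet, Milton}: service 320 + fixed 49 = 369
{Wirral, Elton, Dover, Joliet}: service 333 + fixed 41 = 374
{Wirral}: C1→Wirral 4·25=100, C2→Wirral 14·6=84, C3→Wirral 5·13=65, C4→Wirral 9·4=36, C5→Wirral 14·14=196, C6→Wirral 11·15=165. Service 646; fixed 6; total 652.
No other subset beats 363.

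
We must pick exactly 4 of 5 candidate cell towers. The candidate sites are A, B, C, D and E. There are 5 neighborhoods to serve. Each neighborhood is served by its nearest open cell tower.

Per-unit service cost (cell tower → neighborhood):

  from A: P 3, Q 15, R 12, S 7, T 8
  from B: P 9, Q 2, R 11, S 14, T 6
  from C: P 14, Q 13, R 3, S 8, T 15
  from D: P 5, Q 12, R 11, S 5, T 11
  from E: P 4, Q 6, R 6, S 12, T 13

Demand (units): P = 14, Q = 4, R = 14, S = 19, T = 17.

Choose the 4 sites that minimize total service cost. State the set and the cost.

With exactly 4 open, each neighborhood uses its cheapest among the chosen.
{A, B, C, D}: P→A 3·14=42, Q→B 2·4=8, R→C 3·14=42, S→D 5·19=95, T→B 6·17=102. Service cost 289.
{B, C, D, E}: service cost 303
{A, B, C, E}: service cost 327
Among all 5 size-4 choices, {A, B, C, D} is lowest.

Choose A, B, C and D; total service cost 289.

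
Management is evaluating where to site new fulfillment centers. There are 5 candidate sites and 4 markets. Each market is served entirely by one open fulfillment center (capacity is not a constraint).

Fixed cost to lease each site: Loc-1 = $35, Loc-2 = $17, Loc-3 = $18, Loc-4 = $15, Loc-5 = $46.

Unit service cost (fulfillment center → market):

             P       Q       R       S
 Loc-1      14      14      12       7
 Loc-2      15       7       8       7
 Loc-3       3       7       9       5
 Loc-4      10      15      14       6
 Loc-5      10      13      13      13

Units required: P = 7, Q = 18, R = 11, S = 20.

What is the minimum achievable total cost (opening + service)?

Minimum total cost: 364

For any fixed open set, each market goes to its cheapest open site; total = fixed + service.
{Loc-3}: P→Loc-3 3·7=21, Q→Loc-3 7·18=126, R→Loc-3 9·11=99, S→Loc-3 5·20=100. Service 346; fixed 18; total 364.
{Loc-2, Loc-3}: P→Loc-3 3·7=21, Q→Loc-2 7·18=126, R→Loc-2 8·11=88, S→Loc-3 5·20=100. Service 335; fixed 35; total 370.
{Loc-3, Loc-4}: service 346 + fixed 33 = 379
{Loc-1, Loc-2, Loc-3, Loc-4, Loc-5}: service 335 + fixed 131 = 466
No other subset beats 364.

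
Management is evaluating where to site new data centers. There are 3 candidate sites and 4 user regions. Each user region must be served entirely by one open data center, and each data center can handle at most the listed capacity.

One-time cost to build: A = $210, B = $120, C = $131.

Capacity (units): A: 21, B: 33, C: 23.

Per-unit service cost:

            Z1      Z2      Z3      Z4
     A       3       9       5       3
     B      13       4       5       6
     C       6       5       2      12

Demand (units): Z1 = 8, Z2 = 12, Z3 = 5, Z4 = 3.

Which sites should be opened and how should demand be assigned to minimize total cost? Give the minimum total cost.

Open {B}: Z1→B 13·8=104, Z2→B 4·12=48, Z3→B 5·5=25, Z4→B 6·3=18.
Loads: B carries 28/33. Service 195; fixed 120; total 315.
Next best feasible plan costs 375.

Minimum total cost: 315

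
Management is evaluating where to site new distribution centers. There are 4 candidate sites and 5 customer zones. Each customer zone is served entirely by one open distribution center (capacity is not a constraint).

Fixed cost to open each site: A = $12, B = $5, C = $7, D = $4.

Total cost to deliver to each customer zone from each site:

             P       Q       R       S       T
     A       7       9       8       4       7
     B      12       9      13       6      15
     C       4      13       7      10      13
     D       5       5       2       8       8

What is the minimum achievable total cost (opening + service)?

For any fixed open set, each customer zone goes to its cheapest open site; total = fixed + service.
{D}: P→D 5, Q→D 5, R→D 2, S→D 8, T→D 8. Service 28; fixed 4; total 32.
{B, D}: P→D 5, Q→D 5, R→D 2, S→B 6, T→D 8. Service 26; fixed 9; total 35.
{C, D}: P→C 4, Q→D 5, R→D 2, S→D 8, T→D 8. Service 27; fixed 11; total 38.
{A, B, C, D}: P→C 4, Q→D 5, R→D 2, S→A 4, T→A 7. Service 22; fixed 28; total 50.
(All 15 nonempty subsets were checked; D only is lowest.)

Minimum total cost: 32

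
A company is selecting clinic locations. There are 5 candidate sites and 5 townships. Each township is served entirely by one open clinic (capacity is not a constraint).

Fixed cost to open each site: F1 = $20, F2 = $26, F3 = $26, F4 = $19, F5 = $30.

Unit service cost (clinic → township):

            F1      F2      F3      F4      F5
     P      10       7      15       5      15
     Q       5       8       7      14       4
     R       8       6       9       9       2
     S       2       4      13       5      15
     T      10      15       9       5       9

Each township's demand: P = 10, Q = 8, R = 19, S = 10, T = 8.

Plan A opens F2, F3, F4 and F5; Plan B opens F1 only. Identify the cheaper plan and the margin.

Plan A is cheaper by 111.

Plan A: {F2, F3, F4, F5}: P→F4 5·10=50, Q→F5 4·8=32, R→F5 2·19=38, S→F2 4·10=40, T→F4 5·8=40. Service 200; fixed 101; total 301.
Plan B: {F1}: P→F1 10·10=100, Q→F1 5·8=40, R→F1 8·19=152, S→F1 2·10=20, T→F1 10·8=80. Service 392; fixed 20; total 412.
Difference: |301 − 412| = 111.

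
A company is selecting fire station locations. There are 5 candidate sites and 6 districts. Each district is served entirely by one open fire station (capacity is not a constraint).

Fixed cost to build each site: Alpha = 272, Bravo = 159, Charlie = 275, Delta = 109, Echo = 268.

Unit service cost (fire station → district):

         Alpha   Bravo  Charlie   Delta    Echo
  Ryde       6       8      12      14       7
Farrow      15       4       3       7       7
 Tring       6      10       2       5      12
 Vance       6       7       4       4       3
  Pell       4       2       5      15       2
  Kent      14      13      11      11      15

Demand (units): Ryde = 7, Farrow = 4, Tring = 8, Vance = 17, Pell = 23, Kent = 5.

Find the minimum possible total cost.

Minimum total cost: 541

For any fixed open set, each district goes to its cheapest open site; total = fixed + service.
{Bravo}: Ryde→Bravo 8·7=56, Farrow→Bravo 4·4=16, Tring→Bravo 10·8=80, Vance→Bravo 7·17=119, Pell→Bravo 2·23=46, Kent→Bravo 13·5=65. Service 382; fixed 159; total 541.
{Bravo, Delta}: service 281 + fixed 268 = 549
{Echo}: Ryde→Echo 7·7=49, Farrow→Echo 7·4=28, Tring→Echo 12·8=96, Vance→Echo 3·17=51, Pell→Echo 2·23=46, Kent→Echo 15·5=75. Service 345; fixed 268; total 613.
{Alpha, Bravo, Charlie, Delta, Echo}: Ryde→Alpha 6·7=42, Farrow→Charlie 3·4=12, Tring→Charlie 2·8=16, Vance→Echo 3·17=51, Pell→Bravo 2·23=46, Kent→Charlie 11·5=55. Service 222; fixed 1083; total 1305.
No other subset beats 541.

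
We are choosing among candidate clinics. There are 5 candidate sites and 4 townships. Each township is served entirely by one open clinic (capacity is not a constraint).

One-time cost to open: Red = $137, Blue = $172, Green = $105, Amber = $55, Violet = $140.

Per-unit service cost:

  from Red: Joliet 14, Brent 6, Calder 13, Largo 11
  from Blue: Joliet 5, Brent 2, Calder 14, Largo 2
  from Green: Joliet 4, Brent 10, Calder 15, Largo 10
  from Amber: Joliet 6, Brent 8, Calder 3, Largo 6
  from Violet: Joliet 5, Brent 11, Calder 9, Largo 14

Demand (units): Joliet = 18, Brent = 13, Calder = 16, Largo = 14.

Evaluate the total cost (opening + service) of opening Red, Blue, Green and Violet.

Total cost: 824

Each township is assigned to its cheapest site among the open ones.
{Red, Blue, Green, Violet}: Joliet→Green 4·18=72, Brent→Blue 2·13=26, Calder→Violet 9·16=144, Largo→Blue 2·14=28. Service 270; fixed 554; total 824.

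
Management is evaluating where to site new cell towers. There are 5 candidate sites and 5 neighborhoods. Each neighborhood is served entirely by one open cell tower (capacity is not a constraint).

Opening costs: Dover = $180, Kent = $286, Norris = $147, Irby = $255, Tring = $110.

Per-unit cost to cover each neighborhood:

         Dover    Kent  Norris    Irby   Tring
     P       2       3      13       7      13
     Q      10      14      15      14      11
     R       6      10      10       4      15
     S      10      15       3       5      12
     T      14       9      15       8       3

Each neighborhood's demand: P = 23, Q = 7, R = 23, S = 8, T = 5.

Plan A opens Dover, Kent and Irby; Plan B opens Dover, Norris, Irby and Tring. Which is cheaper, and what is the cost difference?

Plan A: {Dover, Kent, Irby}: P→Dover 2·23=46, Q→Dover 10·7=70, R→Irby 4·23=92, S→Irby 5·8=40, T→Irby 8·5=40. Service 288; fixed 721; total 1009.
Plan B: {Dover, Norris, Irby, Tring}: P→Dover 2·23=46, Q→Dover 10·7=70, R→Irby 4·23=92, S→Norris 3·8=24, T→Tring 3·5=15. Service 247; fixed 692; total 939.
Difference: |1009 − 939| = 70.

Plan B is cheaper by 70.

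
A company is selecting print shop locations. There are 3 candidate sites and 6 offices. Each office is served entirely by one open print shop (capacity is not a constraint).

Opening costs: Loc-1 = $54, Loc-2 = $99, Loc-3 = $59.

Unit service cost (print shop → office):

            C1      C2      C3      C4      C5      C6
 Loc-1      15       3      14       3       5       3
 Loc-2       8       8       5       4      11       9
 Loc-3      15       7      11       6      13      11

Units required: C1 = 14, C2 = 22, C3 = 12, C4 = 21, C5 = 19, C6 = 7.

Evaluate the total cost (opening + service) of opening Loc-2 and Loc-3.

Total cost: 840

Each office is assigned to its cheapest site among the open ones.
{Loc-2, Loc-3}: C1→Loc-2 8·14=112, C2→Loc-3 7·22=154, C3→Loc-2 5·12=60, C4→Loc-2 4·21=84, C5→Loc-2 11·19=209, C6→Loc-2 9·7=63. Service 682; fixed 158; total 840.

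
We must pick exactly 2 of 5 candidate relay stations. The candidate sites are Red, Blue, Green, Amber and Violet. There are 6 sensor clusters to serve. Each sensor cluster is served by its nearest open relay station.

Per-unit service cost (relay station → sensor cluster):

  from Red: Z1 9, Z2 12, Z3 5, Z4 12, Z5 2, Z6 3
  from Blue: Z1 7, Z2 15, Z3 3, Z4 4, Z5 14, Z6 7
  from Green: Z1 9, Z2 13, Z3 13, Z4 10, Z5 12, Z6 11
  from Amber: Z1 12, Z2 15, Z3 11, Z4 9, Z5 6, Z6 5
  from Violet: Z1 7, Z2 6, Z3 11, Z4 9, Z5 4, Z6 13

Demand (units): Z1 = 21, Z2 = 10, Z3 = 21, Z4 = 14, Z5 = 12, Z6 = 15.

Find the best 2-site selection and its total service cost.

Choose Red and Blue; total service cost 455.

With exactly 2 open, each sensor cluster uses its cheapest among the chosen.
{Red, Blue}: Z1→Blue 7·21=147, Z2→Red 12·10=120, Z3→Blue 3·21=63, Z4→Blue 4·14=56, Z5→Red 2·12=24, Z6→Red 3·15=45. Service cost 455.
{Blue, Violet}: service cost 479
{Red, Violet}: service cost 507
Among all 10 size-2 choices, {Red, Blue} is lowest.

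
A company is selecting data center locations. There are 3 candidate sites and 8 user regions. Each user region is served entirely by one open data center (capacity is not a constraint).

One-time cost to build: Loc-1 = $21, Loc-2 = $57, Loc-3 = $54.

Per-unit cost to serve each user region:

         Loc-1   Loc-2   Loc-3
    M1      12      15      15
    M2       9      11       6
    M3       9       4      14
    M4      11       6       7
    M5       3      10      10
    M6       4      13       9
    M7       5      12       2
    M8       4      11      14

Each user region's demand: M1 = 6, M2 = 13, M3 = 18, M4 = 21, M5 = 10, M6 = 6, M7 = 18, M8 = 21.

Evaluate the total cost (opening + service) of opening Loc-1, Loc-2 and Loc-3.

Each user region is assigned to its cheapest site among the open ones.
{Loc-1, Loc-2, Loc-3}: M1→Loc-1 12·6=72, M2→Loc-3 6·13=78, M3→Loc-2 4·18=72, M4→Loc-2 6·21=126, M5→Loc-1 3·10=30, M6→Loc-1 4·6=24, M7→Loc-3 2·18=36, M8→Loc-1 4·21=84. Service 522; fixed 132; total 654.

Total cost: 654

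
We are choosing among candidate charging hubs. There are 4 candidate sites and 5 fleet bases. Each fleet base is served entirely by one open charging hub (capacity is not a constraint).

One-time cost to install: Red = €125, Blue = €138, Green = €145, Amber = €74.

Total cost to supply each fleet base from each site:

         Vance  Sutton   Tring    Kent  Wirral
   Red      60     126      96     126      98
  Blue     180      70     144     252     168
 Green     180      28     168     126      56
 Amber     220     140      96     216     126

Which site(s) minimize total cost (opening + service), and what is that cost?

For any fixed open set, each fleet base goes to its cheapest open site; total = fixed + service.
{Red}: Vance→Red 60, Sutton→Red 126, Tring→Red 96, Kent→Red 126, Wirral→Red 98. Service 506; fixed 125; total 631.
{Red, Green}: Vance→Red 60, Sutton→Green 28, Tring→Red 96, Kent→Red 126, Wirral→Green 56. Service 366; fixed 270; total 636.
{Green}: service 558 + fixed 145 = 703
{Red, Blue, Green, Amber}: Vance→Red 60, Sutton→Green 28, Tring→Red 96, Kent→Red 126, Wirral→Green 56. Service 366; fixed 482; total 848.
No other subset beats 631.

Open Red only; minimum total cost 631.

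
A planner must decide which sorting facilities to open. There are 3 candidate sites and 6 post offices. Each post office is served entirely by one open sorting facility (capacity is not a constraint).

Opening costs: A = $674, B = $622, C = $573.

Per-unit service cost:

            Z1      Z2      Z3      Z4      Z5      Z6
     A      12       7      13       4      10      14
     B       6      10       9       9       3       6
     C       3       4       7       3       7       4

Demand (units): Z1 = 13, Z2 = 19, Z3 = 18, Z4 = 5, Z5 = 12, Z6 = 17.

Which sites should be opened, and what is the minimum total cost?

For any fixed open set, each post office goes to its cheapest open site; total = fixed + service.
{C}: Z1→C 3·13=39, Z2→C 4·19=76, Z3→C 7·18=126, Z4→C 3·5=15, Z5→C 7·12=84, Z6→C 4·17=68. Service 408; fixed 573; total 981.
{B}: service 613 + fixed 622 = 1235
{B, C}: service 360 + fixed 1195 = 1555
{A, B, C}: service 360 + fixed 1869 = 2229
No other subset beats 981.

Open C only; minimum total cost 981.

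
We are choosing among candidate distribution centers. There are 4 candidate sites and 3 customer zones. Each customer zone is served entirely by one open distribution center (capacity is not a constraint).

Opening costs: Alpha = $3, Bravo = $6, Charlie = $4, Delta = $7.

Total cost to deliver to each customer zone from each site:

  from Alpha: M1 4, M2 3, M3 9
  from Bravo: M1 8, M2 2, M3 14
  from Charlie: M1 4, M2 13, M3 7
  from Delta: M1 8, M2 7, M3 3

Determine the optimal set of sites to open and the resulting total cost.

For any fixed open set, each customer zone goes to its cheapest open site; total = fixed + service.
{Alpha}: M1→Alpha 4, M2→Alpha 3, M3→Alpha 9. Service 16; fixed 3; total 19.
{Alpha, Delta}: service 10 + fixed 10 = 20
{Alpha, Charlie}: service 14 + fixed 7 = 21
{Alpha, Bravo, Charlie, Delta}: service 9 + fixed 20 = 29
(All 15 nonempty subsets were checked; Alpha only is lowest.)

Open Alpha only; minimum total cost 19.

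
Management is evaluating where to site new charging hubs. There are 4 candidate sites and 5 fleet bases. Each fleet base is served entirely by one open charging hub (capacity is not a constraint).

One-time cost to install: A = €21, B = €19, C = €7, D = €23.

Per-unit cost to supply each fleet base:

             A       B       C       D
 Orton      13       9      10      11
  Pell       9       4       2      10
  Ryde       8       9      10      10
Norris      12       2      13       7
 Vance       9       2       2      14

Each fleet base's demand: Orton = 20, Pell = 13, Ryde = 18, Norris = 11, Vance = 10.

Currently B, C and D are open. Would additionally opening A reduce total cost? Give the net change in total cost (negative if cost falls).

Current service cost with {B, C, D}: 410.
Adding A: each fleet base re-picks its cheapest; new service cost 392, saving 18.
Extra fixed cost: 21. Net change = 21 − 18 = 3.
(Totals: 459 → 462.)

No — net change +3 (cost rises by 3).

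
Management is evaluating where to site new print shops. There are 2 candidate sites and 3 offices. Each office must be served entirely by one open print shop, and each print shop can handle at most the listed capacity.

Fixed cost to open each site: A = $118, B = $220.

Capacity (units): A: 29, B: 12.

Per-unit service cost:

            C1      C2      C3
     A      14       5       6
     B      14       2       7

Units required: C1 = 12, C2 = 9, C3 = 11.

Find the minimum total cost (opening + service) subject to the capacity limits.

Minimum total cost: 590

Open {A, B}: C1→A 14·12=168, C2→B 2·9=18, C3→A 6·11=66.
Loads: A carries 23/29, B carries 9/12. Service 252; fixed 338; total 590.
Next best feasible plan costs 617.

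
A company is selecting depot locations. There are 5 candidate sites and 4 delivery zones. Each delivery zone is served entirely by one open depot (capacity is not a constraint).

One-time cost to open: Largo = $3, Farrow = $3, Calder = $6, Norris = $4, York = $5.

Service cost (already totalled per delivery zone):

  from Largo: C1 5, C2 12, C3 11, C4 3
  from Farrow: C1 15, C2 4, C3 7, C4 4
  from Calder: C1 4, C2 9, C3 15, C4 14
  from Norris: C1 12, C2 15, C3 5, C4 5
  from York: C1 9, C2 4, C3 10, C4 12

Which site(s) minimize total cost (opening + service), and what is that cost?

Open Largo and Farrow; minimum total cost 25.

For any fixed open set, each delivery zone goes to its cheapest open site; total = fixed + service.
{Largo, Farrow}: C1→Largo 5, C2→Farrow 4, C3→Farrow 7, C4→Largo 3. Service 19; fixed 6; total 25.
{Largo, Farrow, Norris}: C1→Largo 5, C2→Farrow 4, C3→Norris 5, C4→Largo 3. Service 17; fixed 10; total 27.
{Farrow, Calder}: service 19 + fixed 9 = 28
{Largo, Farrow, Calder, Norris, York}: service 16 + fixed 21 = 37
No other subset beats 25.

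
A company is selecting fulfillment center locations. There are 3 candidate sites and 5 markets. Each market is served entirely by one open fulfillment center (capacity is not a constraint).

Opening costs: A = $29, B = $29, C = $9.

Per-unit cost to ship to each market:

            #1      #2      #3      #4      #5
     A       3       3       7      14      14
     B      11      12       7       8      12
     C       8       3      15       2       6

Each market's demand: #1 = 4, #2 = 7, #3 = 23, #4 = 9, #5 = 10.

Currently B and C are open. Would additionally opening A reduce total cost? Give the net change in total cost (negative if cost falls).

No — net change +9 (cost rises by 9).

Current service cost with {B, C}: 292.
Adding A: each market re-picks its cheapest; new service cost 272, saving 20.
Extra fixed cost: 29. Net change = 29 − 20 = 9.
(Totals: 330 → 339.)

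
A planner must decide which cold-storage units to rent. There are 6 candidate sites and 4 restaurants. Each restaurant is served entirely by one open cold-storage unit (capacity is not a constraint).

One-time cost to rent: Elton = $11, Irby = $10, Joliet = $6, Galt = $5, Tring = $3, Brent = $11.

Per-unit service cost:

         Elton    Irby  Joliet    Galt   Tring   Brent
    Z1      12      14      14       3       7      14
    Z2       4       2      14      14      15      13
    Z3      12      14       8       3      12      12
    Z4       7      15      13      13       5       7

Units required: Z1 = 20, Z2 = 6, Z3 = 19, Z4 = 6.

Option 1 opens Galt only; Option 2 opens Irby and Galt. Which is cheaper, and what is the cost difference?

Option 1: {Galt}: Z1→Galt 3·20=60, Z2→Galt 14·6=84, Z3→Galt 3·19=57, Z4→Galt 13·6=78. Service 279; fixed 5; total 284.
Option 2: {Irby, Galt}: Z1→Galt 3·20=60, Z2→Irby 2·6=12, Z3→Galt 3·19=57, Z4→Galt 13·6=78. Service 207; fixed 15; total 222.
Difference: |284 − 222| = 62.

Option 2 is cheaper by 62.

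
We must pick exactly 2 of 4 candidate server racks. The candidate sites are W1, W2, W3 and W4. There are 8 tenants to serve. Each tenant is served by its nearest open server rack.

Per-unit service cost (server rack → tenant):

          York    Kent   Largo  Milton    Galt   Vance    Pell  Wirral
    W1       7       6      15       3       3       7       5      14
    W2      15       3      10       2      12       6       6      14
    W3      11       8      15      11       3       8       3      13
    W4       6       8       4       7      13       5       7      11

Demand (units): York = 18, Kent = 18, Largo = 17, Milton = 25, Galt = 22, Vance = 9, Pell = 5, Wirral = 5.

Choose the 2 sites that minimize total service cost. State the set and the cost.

With exactly 2 open, each tenant uses its cheapest among the chosen.
{W1, W4}: York→W4 6·18=108, Kent→W1 6·18=108, Largo→W4 4·17=68, Milton→W1 3·25=75, Galt→W1 3·22=66, Vance→W4 5·9=45, Pell→W1 5·5=25, Wirral→W4 11·5=55. Service cost 550.
{W1, W2}: service cost 615
{W2, W3}: service cost 672
Among all 6 size-2 choices, {W1, W4} is lowest.

Choose W1 and W4; total service cost 550.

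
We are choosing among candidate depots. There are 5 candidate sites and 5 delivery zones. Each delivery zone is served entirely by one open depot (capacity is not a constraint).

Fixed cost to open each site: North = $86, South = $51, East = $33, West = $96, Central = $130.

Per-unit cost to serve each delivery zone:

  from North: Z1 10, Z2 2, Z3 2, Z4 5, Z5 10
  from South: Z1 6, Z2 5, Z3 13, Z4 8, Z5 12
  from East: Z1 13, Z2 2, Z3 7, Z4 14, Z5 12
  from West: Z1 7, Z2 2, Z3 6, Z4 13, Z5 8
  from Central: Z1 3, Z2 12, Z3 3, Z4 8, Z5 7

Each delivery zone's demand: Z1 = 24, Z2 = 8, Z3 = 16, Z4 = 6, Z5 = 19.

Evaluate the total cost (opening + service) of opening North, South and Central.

Total cost: 550

Each delivery zone is assigned to its cheapest site among the open ones.
{North, South, Central}: Z1→Central 3·24=72, Z2→North 2·8=16, Z3→North 2·16=32, Z4→North 5·6=30, Z5→Central 7·19=133. Service 283; fixed 267; total 550.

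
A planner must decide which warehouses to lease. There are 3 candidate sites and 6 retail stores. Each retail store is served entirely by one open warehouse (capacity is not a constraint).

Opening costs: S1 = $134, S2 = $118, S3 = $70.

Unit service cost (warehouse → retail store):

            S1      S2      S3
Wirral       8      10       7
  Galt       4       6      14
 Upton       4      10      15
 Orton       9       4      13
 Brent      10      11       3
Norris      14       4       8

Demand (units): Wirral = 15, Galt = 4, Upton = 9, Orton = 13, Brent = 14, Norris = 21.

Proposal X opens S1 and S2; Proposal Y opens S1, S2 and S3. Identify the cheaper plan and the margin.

Proposal Y is cheaper by 43.

Proposal X: {S1, S2}: Wirral→S1 8·15=120, Galt→S1 4·4=16, Upton→S1 4·9=36, Orton→S2 4·13=52, Brent→S1 10·14=140, Norris→S2 4·21=84. Service 448; fixed 252; total 700.
Proposal Y: {S1, S2, S3}: Wirral→S3 7·15=105, Galt→S1 4·4=16, Upton→S1 4·9=36, Orton→S2 4·13=52, Brent→S3 3·14=42, Norris→S2 4·21=84. Service 335; fixed 322; total 657.
Difference: |700 − 657| = 43.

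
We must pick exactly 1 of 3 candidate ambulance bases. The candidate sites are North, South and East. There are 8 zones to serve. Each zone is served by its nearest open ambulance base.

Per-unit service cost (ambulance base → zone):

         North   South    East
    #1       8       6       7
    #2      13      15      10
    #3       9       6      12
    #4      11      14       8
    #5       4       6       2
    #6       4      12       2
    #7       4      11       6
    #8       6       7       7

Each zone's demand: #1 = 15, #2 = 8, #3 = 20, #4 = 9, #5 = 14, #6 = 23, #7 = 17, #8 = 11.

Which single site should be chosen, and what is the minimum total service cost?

Choose East only; total service cost 750.

With exactly 1 open, each zone uses its cheapest among the chosen.
{East}: #1→East 7·15=105, #2→East 10·8=80, #3→East 12·20=240, #4→East 8·9=72, #5→East 2·14=28, #6→East 2·23=46, #7→East 6·17=102, #8→East 7·11=77. Service cost 750.
{North}: service cost 785
{South}: service cost 1080
Among all 3 size-1 choices, {East} is lowest.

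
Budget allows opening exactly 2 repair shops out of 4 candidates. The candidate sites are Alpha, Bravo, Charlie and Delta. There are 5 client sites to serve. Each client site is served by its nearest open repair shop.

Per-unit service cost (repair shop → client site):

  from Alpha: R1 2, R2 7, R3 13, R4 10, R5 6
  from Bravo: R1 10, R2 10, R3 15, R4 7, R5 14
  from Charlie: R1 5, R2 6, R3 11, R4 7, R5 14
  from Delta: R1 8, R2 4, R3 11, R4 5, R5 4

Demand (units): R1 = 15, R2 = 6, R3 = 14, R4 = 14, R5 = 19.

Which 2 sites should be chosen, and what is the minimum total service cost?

Choose Alpha and Delta; total service cost 354.

With exactly 2 open, each client site uses its cheapest among the chosen.
{Alpha, Delta}: R1→Alpha 2·15=30, R2→Delta 4·6=24, R3→Delta 11·14=154, R4→Delta 5·14=70, R5→Delta 4·19=76. Service cost 354.
{Charlie, Delta}: service cost 399
{Alpha, Charlie}: service cost 432
Among all 6 size-2 choices, {Alpha, Delta} is lowest.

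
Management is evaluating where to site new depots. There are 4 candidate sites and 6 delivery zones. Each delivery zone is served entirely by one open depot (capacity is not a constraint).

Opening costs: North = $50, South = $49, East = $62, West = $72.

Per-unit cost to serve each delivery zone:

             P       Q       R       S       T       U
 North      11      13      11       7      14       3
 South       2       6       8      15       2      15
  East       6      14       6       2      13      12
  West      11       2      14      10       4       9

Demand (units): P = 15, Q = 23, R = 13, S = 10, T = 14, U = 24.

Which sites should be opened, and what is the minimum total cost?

Open North, South, East and West; minimum total cost 507.

For any fixed open set, each delivery zone goes to its cheapest open site; total = fixed + service.
{North, South, East, West}: P→South 2·15=30, Q→West 2·23=46, R→East 6·13=78, S→East 2·10=20, T→South 2·14=28, U→North 3·24=72. Service 274; fixed 233; total 507.
{North, South, West}: service 350 + fixed 171 = 521
{North, South, East}: service 366 + fixed 161 = 527
{South}: service 810 + fixed 49 = 859
No other subset beats 507.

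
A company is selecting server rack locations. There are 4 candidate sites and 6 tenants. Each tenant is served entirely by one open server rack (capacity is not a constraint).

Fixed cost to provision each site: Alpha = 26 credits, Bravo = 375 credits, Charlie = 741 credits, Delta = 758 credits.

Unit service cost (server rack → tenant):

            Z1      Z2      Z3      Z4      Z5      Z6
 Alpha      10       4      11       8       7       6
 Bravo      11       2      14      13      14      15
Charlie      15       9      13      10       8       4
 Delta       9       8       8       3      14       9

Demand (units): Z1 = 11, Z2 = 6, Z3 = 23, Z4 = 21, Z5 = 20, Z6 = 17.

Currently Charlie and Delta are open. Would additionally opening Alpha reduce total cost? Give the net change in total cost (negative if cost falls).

Yes — net change −18 (cost falls by 18).

Current service cost with {Charlie, Delta}: 622.
Adding Alpha: each tenant re-picks its cheapest; new service cost 578, saving 44.
Extra fixed cost: 26. Net change = 26 − 44 = -18.
(Totals: 2121 → 2103.)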